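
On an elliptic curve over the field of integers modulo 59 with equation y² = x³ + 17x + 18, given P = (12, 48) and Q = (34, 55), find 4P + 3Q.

(44, 20)

First 4P:
Repeated addition: build up to 4P.
2P: tangent at (12, 48): λ = (3·12² + 17)/(2·48) ≡ 36/37. 37⁻¹ ≡ 8 (mod 59) since 37·8 = 296 ≡ 1, so λ ≡ 36·8 ≡ 52.
  x = λ² - 12 - 12 = 2704 - 24 ≡ 25; y = λ·(12 - 25) - 48 ≡ 43. → (25, 43)
3P: (25, 43) + (12, 48). λ = (48 - 43)/(12 - 25) ≡ 5/46 mod 59. 46⁻¹ ≡ 9 (mod 59), so λ ≡ 45.
  x = λ² - 25 - 12 = 2025 - 37 ≡ 41; y = λ·(25 - 41) - 43 ≡ 4. → (41, 4)
4P: (41, 4) + (12, 48). λ = (48 - 4)/(12 - 41) ≡ 44/30 mod 59. 30⁻¹ ≡ 2 (mod 59) since 30·2 = 60 ≡ 1, so λ ≡ 29.
  x = λ² - 41 - 12 = 841 - 53 ≡ 21; y = λ·(41 - 21) - 4 ≡ 45. → (21, 45)
4P = (21, 45).
Next 3Q:
Repeated addition: build up to 3Q.
2Q: tangent at (34, 55): λ = (3·34² + 17)/(2·55) ≡ 4/51. 51⁻¹ ≡ 22 (mod 59), so λ ≡ 4·22 ≡ 29.
  x = λ² - 34 - 34 = 841 - 68 ≡ 6; y = λ·(34 - 6) - 55 ≡ 49. → (6, 49)
3Q: (6, 49) + (34, 55). λ = (55 - 49)/(34 - 6) ≡ 6/28 mod 59. 28⁻¹ ≡ 19 (mod 59) since 28·19 = 532 ≡ 1, so λ ≡ 55.
  x = λ² - 6 - 34 = 3025 - 40 ≡ 35; y = λ·(6 - 35) - 49 ≡ 8. → (35, 8)
3Q = (35, 8).
Finally 4P + 3Q:
(21, 45) + (35, 8). λ = (8 - 45)/(35 - 21) ≡ 22/14 mod 59. 14⁻¹ ≡ 38 (mod 59), so λ ≡ 10.
  x = λ² - 21 - 35 = 100 - 56 ≡ 44; y = λ·(21 - 44) - 45 ≡ 20. → (44, 20)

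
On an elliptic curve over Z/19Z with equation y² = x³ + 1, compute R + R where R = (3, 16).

(0, 18)

tangent at (3, 16): λ = (3·3² + 0)/(2·16) ≡ 8/13. 13⁻¹ ≡ 3 (mod 19), so λ ≡ 8·3 ≡ 5.
  x = λ² - 3 - 3 = 25 - 6 ≡ 0; y = λ·(3 - 0) - 16 ≡ 18. → (0, 18)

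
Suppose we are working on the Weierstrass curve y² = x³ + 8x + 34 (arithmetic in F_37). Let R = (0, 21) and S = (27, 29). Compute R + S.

(21, 18)

(0, 21) + (27, 29). λ = (29 - 21)/(27 - 0) ≡ 8/27 mod 37. 27⁻¹ ≡ 11 (mod 37) since 27·11 = 297 ≡ 1, so λ ≡ 14.
  x = λ² - 0 - 27 = 196 - 27 ≡ 21; y = λ·(0 - 21) - 21 ≡ 18. → (21, 18)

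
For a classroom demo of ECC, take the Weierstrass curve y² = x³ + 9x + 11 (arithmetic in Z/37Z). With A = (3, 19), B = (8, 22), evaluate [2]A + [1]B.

First 2A:
Repeated addition: build up to 2A.
2A: tangent at (3, 19): λ = (3·3² + 9)/(2·19) ≡ 36/1. 1⁻¹ ≡ 1 (mod 37) since 1·1 = 1 ≡ 1, so λ ≡ 36·1 ≡ 36.
  x = λ² - 3 - 3 = 1296 - 6 ≡ 32; y = λ·(3 - 32) - 19 ≡ 10. → (32, 10)
2A = (32, 10).
Finally 2A + B:
(32, 10) + (8, 22). λ = (22 - 10)/(8 - 32) ≡ 12/13 mod 37. 13⁻¹ ≡ 20 (mod 37), so λ ≡ 18.
  x = λ² - 32 - 8 = 324 - 40 ≡ 25; y = λ·(32 - 25) - 10 ≡ 5. → (25, 5)

(25, 5)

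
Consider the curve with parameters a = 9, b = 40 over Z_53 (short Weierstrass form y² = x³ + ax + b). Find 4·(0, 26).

(41, 35)

Write Q = (0, 26).
Double-and-add on 4 = (100)₂. Start with Q = (0, 26) for the leading 1-bit.
double: tangent at (0, 26): λ = (3·0² + 9)/(2·26) ≡ 9/52. 52⁻¹ ≡ 52 (mod 53), so λ ≡ 9·52 ≡ 44.
  x = λ² - 0 - 0 = 1936 - 0 ≡ 28; y = λ·(0 - 28) - 26 ≡ 14. → (28, 14)
double: tangent at (28, 14): λ = (3·28² + 9)/(2·14) ≡ 29/28. 28⁻¹ ≡ 36 (mod 53) since 28·36 = 1008 ≡ 1, so λ ≡ 29·36 ≡ 37.
  x = λ² - 28 - 28 = 1369 - 56 ≡ 41; y = λ·(28 - 41) - 14 ≡ 35. → (41, 35)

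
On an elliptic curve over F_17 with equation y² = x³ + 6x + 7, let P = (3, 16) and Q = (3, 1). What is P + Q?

O

The two points share x = 3 and their y-coordinates satisfy 16 + 1 ≡ 0 (mod 17), so they are inverses. Their sum is the point at infinity.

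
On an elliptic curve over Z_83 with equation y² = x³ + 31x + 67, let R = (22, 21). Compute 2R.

(25, 45)

tangent at (22, 21): λ = (3·22² + 31)/(2·21) ≡ 72/42. 42⁻¹ ≡ 2 (mod 83) since 42·2 = 84 ≡ 1, so λ ≡ 72·2 ≡ 61.
  x = λ² - 22 - 22 = 3721 - 44 ≡ 25; y = λ·(22 - 25) - 21 ≡ 45. → (25, 45)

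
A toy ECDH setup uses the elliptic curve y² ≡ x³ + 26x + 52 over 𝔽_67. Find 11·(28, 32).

(52, 21)

Write G = (28, 32).
Double-and-add on 11 = (1011)₂. Start with G = (28, 32) for the leading 1-bit.
double: tangent at (28, 32): λ = (3·28² + 26)/(2·32) ≡ 33/64. 64⁻¹ ≡ 22 (mod 67), so λ ≡ 33·22 ≡ 56.
  x = λ² - 28 - 28 = 3136 - 56 ≡ 65; y = λ·(28 - 65) - 32 ≡ 40. → (65, 40)
double: tangent at (65, 40): λ = (3·65² + 26)/(2·40) ≡ 38/13. 13⁻¹ ≡ 31 (mod 67), so λ ≡ 38·31 ≡ 39.
  x = λ² - 65 - 65 = 1521 - 130 ≡ 51; y = λ·(65 - 51) - 40 ≡ 37. → (51, 37)
add G: (51, 37) + (28, 32). λ = (32 - 37)/(28 - 51) ≡ 62/44 mod 67. 44⁻¹ ≡ 32 (mod 67), so λ ≡ 41.
  x = λ² - 51 - 28 = 1681 - 79 ≡ 61; y = λ·(51 - 61) - 37 ≡ 22. → (61, 22)
double: tangent at (61, 22): λ = (3·61² + 26)/(2·22) ≡ 0/44. 44⁻¹ ≡ 32 (mod 67), so λ ≡ 0·32 ≡ 0.
  x = λ² - 61 - 61 = 0 - 122 ≡ 12; y = λ·(61 - 12) - 22 ≡ 45. → (12, 45)
add G: (12, 45) + (28, 32). λ = (32 - 45)/(28 - 12) ≡ 54/16 mod 67. 16⁻¹ ≡ 21 (mod 67) since 16·21 = 336 ≡ 1, so λ ≡ 62.
  x = λ² - 12 - 28 = 3844 - 40 ≡ 52; y = λ·(12 - 52) - 45 ≡ 21. → (52, 21)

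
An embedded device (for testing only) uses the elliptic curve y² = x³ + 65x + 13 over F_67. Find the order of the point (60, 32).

4

2P: tangent at (60, 32): λ = (3·60² + 65)/(2·32) ≡ 11/64. 64⁻¹ ≡ 22 (mod 67) since 64·22 = 1408 ≡ 1, so λ ≡ 11·22 ≡ 41.
  x = λ² - 60 - 60 = 1681 - 120 ≡ 20; y = λ·(60 - 20) - 32 ≡ 0. → (20, 0)
3P: (20, 0) + (60, 32). λ = (32 - 0)/(60 - 20) ≡ 32/40 mod 67. 40⁻¹ ≡ 62 (mod 67) since 40·62 = 2480 ≡ 1, so λ ≡ 41.
  x = λ² - 20 - 60 = 1681 - 80 ≡ 60; y = λ·(20 - 60) - 0 ≡ 35. → (60, 35)
4P: (60, 35) + (60, 32): same x and y₁ ≡ -y₂, so the sum is ∞.
4P = ∞, so the order is 4.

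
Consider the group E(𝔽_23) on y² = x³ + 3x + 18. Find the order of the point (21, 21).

2P: tangent at (21, 21): λ = (3·21² + 3)/(2·21) ≡ 15/19. 19⁻¹ ≡ 17 (mod 23), so λ ≡ 15·17 ≡ 2.
  x = λ² - 21 - 21 = 4 - 42 ≡ 8; y = λ·(21 - 8) - 21 ≡ 5. → (8, 5)
3P: (8, 5) + (21, 21). λ = (21 - 5)/(21 - 8) ≡ 16/13 mod 23. 13⁻¹ ≡ 16 (mod 23) since 13·16 = 208 ≡ 1, so λ ≡ 3.
  x = λ² - 8 - 21 = 9 - 29 ≡ 3; y = λ·(8 - 3) - 5 ≡ 10. → (3, 10)
4P: (3, 10) + (21, 21). λ = (21 - 10)/(21 - 3) ≡ 11/18 mod 23. 18⁻¹ ≡ 9 (mod 23) since 18·9 = 162 ≡ 1, so λ ≡ 7.
  x = λ² - 3 - 21 = 49 - 24 ≡ 2; y = λ·(3 - 2) - 10 ≡ 20. → (2, 20)
5P: (2, 20) + (21, 21). λ = (21 - 20)/(21 - 2) ≡ 1/19 mod 23. 19⁻¹ ≡ 17 (mod 23), so λ ≡ 17.
  x = λ² - 2 - 21 = 289 - 23 ≡ 13; y = λ·(2 - 13) - 20 ≡ 0. → (13, 0)
6P: (13, 0) + (21, 21). λ = (21 - 0)/(21 - 13) ≡ 21/8 mod 23. 8⁻¹ ≡ 3 (mod 23) since 8·3 = 24 ≡ 1, so λ ≡ 17.
  x = λ² - 13 - 21 = 289 - 34 ≡ 2; y = λ·(13 - 2) - 0 ≡ 3. → (2, 3)
7P: (2, 3) + (21, 21). λ = (21 - 3)/(21 - 2) ≡ 18/19 mod 23. 19⁻¹ ≡ 17 (mod 23), so λ ≡ 7.
  x = λ² - 2 - 21 = 49 - 23 ≡ 3; y = λ·(2 - 3) - 3 ≡ 13. → (3, 13)
8P: (3, 13) + (21, 21). λ = (21 - 13)/(21 - 3) ≡ 8/18 mod 23. 18⁻¹ ≡ 9 (mod 23) since 18·9 = 162 ≡ 1, so λ ≡ 3.
  x = λ² - 3 - 21 = 9 - 24 ≡ 8; y = λ·(3 - 8) - 13 ≡ 18. → (8, 18)
9P: (8, 18) + (21, 21). λ = (21 - 18)/(21 - 8) ≡ 3/13 mod 23. 13⁻¹ ≡ 16 (mod 23) since 13·16 = 208 ≡ 1, so λ ≡ 2.
  x = λ² - 8 - 21 = 4 - 29 ≡ 21; y = λ·(8 - 21) - 18 ≡ 2. → (21, 2)
10P: (21, 2) + (21, 21): same x and y₁ ≡ -y₂, so the sum is ∞.
10P = ∞, so the order is 10.

10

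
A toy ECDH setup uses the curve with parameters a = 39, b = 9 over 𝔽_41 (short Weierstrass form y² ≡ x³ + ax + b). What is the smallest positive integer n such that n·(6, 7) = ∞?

3

2P: tangent at (6, 7): λ = (3·6² + 39)/(2·7) ≡ 24/14. 14⁻¹ ≡ 3 (mod 41), so λ ≡ 24·3 ≡ 31.
  x = λ² - 6 - 6 = 961 - 12 ≡ 6; y = λ·(6 - 6) - 7 ≡ 34. → (6, 34)
3P: (6, 34) + (6, 7): same x and y₁ ≡ -y₂, so the sum is ∞.
3P = ∞, so the order is 3.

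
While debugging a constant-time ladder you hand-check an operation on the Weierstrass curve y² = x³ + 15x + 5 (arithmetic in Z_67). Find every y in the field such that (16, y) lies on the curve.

x³ + 15x + 5 = 4341 ≡ 53 (mod 67).
53 is a non-residue mod 67; no y exists.

none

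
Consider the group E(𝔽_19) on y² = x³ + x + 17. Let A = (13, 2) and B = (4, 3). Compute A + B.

(6, 12)

(13, 2) + (4, 3). λ = (3 - 2)/(4 - 13) ≡ 1/10 mod 19. 10⁻¹ ≡ 2 (mod 19), so λ ≡ 2.
  x = λ² - 13 - 4 = 4 - 17 ≡ 6; y = λ·(13 - 6) - 2 ≡ 12. → (6, 12)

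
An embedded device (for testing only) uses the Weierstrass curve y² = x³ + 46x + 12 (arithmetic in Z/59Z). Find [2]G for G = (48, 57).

tangent at (48, 57): λ = (3·48² + 46)/(2·57) ≡ 55/55. 55⁻¹ ≡ 44 (mod 59), so λ ≡ 55·44 ≡ 1.
  x = λ² - 48 - 48 = 1 - 96 ≡ 23; y = λ·(48 - 23) - 57 ≡ 27. → (23, 27)

(23, 27)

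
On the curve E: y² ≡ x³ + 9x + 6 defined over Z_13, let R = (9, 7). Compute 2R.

tangent at (9, 7): λ = (3·9² + 9)/(2·7) ≡ 5/1. 1⁻¹ ≡ 1 (mod 13), so λ ≡ 5·1 ≡ 5.
  x = λ² - 9 - 9 = 25 - 18 ≡ 7; y = λ·(9 - 7) - 7 ≡ 3. → (7, 3)

(7, 3)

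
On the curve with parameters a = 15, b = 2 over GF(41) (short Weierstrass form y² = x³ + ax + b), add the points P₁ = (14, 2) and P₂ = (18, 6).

(10, 2)

(14, 2) + (18, 6). λ = (6 - 2)/(18 - 14) ≡ 4/4 mod 41. 4⁻¹ ≡ 31 (mod 41), so λ ≡ 1.
  x = λ² - 14 - 18 = 1 - 32 ≡ 10; y = λ·(14 - 10) - 2 ≡ 2. → (10, 2)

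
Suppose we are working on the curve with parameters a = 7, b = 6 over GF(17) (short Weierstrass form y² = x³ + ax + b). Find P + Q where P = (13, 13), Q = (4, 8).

(15, 1)

(13, 13) + (4, 8). λ = (8 - 13)/(4 - 13) ≡ 12/8 mod 17. 8⁻¹ ≡ 15 (mod 17) since 8·15 = 120 ≡ 1, so λ ≡ 10.
  x = λ² - 13 - 4 = 100 - 17 ≡ 15; y = λ·(13 - 15) - 13 ≡ 1. → (15, 1)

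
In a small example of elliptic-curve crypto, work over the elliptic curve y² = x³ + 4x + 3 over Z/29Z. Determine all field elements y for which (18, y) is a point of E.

7, 22

x³ + 4x + 3 = 5907 ≡ 20 (mod 29).
Square roots of 20 mod 29: 7 and 22 (since 7² = 49 ≡ 20).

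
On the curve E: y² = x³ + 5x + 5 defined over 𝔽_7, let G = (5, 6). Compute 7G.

Double-and-add on 7 = (111)₂. Start with G = (5, 6) for the leading 1-bit.
double: tangent at (5, 6): λ = (3·5² + 5)/(2·6) ≡ 3/5. 5⁻¹ ≡ 3 (mod 7), so λ ≡ 3·3 ≡ 2.
  x = λ² - 5 - 5 = 4 - 10 ≡ 1; y = λ·(5 - 1) - 6 ≡ 2. → (1, 2)
add G: (1, 2) + (5, 6). λ = (6 - 2)/(5 - 1) ≡ 4/4 mod 7. 4⁻¹ ≡ 2 (mod 7), so λ ≡ 1.
  x = λ² - 1 - 5 = 1 - 6 ≡ 2; y = λ·(1 - 2) - 2 ≡ 4. → (2, 4)
double: tangent at (2, 4): λ = (3·2² + 5)/(2·4) ≡ 3/1. 1⁻¹ ≡ 1 (mod 7), so λ ≡ 3·1 ≡ 3.
  x = λ² - 2 - 2 = 9 - 4 ≡ 5; y = λ·(2 - 5) - 4 ≡ 1. → (5, 1)
add G: (5, 1) + (5, 6): same x and y₁ ≡ -y₂, so the sum is O.

O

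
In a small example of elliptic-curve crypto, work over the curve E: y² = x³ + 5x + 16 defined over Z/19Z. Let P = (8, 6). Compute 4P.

(8, 13)

Double-and-add on 4 = (100)₂. Start with P = (8, 6) for the leading 1-bit.
double: tangent at (8, 6): λ = (3·8² + 5)/(2·6) ≡ 7/12. 12⁻¹ ≡ 8 (mod 19) since 12·8 = 96 ≡ 1, so λ ≡ 7·8 ≡ 18.
  x = λ² - 8 - 8 = 324 - 16 ≡ 4; y = λ·(8 - 4) - 6 ≡ 9. → (4, 9)
double: tangent at (4, 9): λ = (3·4² + 5)/(2·9) ≡ 15/18. 18⁻¹ ≡ 18 (mod 19), so λ ≡ 15·18 ≡ 4.
  x = λ² - 4 - 4 = 16 - 8 ≡ 8; y = λ·(4 - 8) - 9 ≡ 13. → (8, 13)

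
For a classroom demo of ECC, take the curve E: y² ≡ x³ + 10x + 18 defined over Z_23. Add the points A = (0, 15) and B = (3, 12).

(0, 15) + (3, 12). λ = (12 - 15)/(3 - 0) ≡ 20/3 mod 23. 3⁻¹ ≡ 8 (mod 23), so λ ≡ 22.
  x = λ² - 0 - 3 = 484 - 3 ≡ 21; y = λ·(0 - 21) - 15 ≡ 6. → (21, 6)

(21, 6)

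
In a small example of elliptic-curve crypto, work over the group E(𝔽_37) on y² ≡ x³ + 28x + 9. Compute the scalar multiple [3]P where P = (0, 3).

Repeated addition: build up to 3P.
2P: tangent at (0, 3): λ = (3·0² + 28)/(2·3) ≡ 28/6. 6⁻¹ ≡ 31 (mod 37), so λ ≡ 28·31 ≡ 17.
  x = λ² - 0 - 0 = 289 - 0 ≡ 30; y = λ·(0 - 30) - 3 ≡ 5. → (30, 5)
3P: (30, 5) + (0, 3). λ = (3 - 5)/(0 - 30) ≡ 35/7 mod 37. 7⁻¹ ≡ 16 (mod 37) since 7·16 = 112 ≡ 1, so λ ≡ 5.
  x = λ² - 30 - 0 = 25 - 30 ≡ 32; y = λ·(30 - 32) - 5 ≡ 22. → (32, 22)

(32, 22)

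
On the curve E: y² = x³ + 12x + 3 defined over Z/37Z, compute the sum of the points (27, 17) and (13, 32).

(27, 17) + (13, 32). λ = (32 - 17)/(13 - 27) ≡ 15/23 mod 37. 23⁻¹ ≡ 29 (mod 37), so λ ≡ 28.
  x = λ² - 27 - 13 = 784 - 40 ≡ 4; y = λ·(27 - 4) - 17 ≡ 35. → (4, 35)

(4, 35)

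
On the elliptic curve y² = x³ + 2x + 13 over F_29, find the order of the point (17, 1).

3

2P: tangent at (17, 1): λ = (3·17² + 2)/(2·1) ≡ 28/2. 2⁻¹ ≡ 15 (mod 29) since 2·15 = 30 ≡ 1, so λ ≡ 28·15 ≡ 14.
  x = λ² - 17 - 17 = 196 - 34 ≡ 17; y = λ·(17 - 17) - 1 ≡ 28. → (17, 28)
3P: (17, 28) + (17, 1): same x and y₁ ≡ -y₂, so the sum is ∞.
3P = ∞, so the order is 3.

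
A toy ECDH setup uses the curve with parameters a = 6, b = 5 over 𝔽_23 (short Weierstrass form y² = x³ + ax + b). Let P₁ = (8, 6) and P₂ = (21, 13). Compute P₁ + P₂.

(3, 2)

(8, 6) + (21, 13). λ = (13 - 6)/(21 - 8) ≡ 7/13 mod 23. 13⁻¹ ≡ 16 (mod 23) since 13·16 = 208 ≡ 1, so λ ≡ 20.
  x = λ² - 8 - 21 = 400 - 29 ≡ 3; y = λ·(8 - 3) - 6 ≡ 2. → (3, 2)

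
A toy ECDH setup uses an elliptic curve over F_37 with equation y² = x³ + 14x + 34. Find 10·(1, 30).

(2, 25)

Write G = (1, 30).
Double-and-add on 10 = (1010)₂. Start with G = (1, 30) for the leading 1-bit.
double: tangent at (1, 30): λ = (3·1² + 14)/(2·30) ≡ 17/23. 23⁻¹ ≡ 29 (mod 37) since 23·29 = 667 ≡ 1, so λ ≡ 17·29 ≡ 12.
  x = λ² - 1 - 1 = 144 - 2 ≡ 31; y = λ·(1 - 31) - 30 ≡ 17. → (31, 17)
double: tangent at (31, 17): λ = (3·31² + 14)/(2·17) ≡ 11/34. 34⁻¹ ≡ 12 (mod 37), so λ ≡ 11·12 ≡ 21.
  x = λ² - 31 - 31 = 441 - 62 ≡ 9; y = λ·(31 - 9) - 17 ≡ 1. → (9, 1)
add G: (9, 1) + (1, 30). λ = (30 - 1)/(1 - 9) ≡ 29/29 mod 37. 29⁻¹ ≡ 23 (mod 37), so λ ≡ 1.
  x = λ² - 9 - 1 = 1 - 10 ≡ 28; y = λ·(9 - 28) - 1 ≡ 17. → (28, 17)
double: tangent at (28, 17): λ = (3·28² + 14)/(2·17) ≡ 35/34. 34⁻¹ ≡ 12 (mod 37), so λ ≡ 35·12 ≡ 13.
  x = λ² - 28 - 28 = 169 - 56 ≡ 2; y = λ·(28 - 2) - 17 ≡ 25. → (2, 25)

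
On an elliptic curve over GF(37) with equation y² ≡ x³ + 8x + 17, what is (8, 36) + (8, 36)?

(31, 7)

tangent at (8, 36): λ = (3·8² + 8)/(2·36) ≡ 15/35. 35⁻¹ ≡ 18 (mod 37) since 35·18 = 630 ≡ 1, so λ ≡ 15·18 ≡ 11.
  x = λ² - 8 - 8 = 121 - 16 ≡ 31; y = λ·(8 - 31) - 36 ≡ 7. → (31, 7)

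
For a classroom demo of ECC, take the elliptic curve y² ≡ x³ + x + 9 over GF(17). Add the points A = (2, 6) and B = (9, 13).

(2, 6) + (9, 13). λ = (13 - 6)/(9 - 2) ≡ 7/7 mod 17. 7⁻¹ ≡ 5 (mod 17) since 7·5 = 35 ≡ 1, so λ ≡ 1.
  x = λ² - 2 - 9 = 1 - 11 ≡ 7; y = λ·(2 - 7) - 6 ≡ 6. → (7, 6)

(7, 6)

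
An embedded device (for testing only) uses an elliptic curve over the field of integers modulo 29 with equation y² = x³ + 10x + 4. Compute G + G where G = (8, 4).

tangent at (8, 4): λ = (3·8² + 10)/(2·4) ≡ 28/8. 8⁻¹ ≡ 11 (mod 29) since 8·11 = 88 ≡ 1, so λ ≡ 28·11 ≡ 18.
  x = λ² - 8 - 8 = 324 - 16 ≡ 18; y = λ·(8 - 18) - 4 ≡ 19. → (18, 19)

(18, 19)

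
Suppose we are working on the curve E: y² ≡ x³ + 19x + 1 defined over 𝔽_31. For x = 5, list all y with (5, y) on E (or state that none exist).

2, 29

x³ + 19x + 1 = 221 ≡ 4 (mod 31).
Square roots of 4 mod 31: 2 and 29 (since 2² = 4 ≡ 4).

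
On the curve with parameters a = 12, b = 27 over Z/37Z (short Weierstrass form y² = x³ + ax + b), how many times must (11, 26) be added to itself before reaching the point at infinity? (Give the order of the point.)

2P: tangent at (11, 26): λ = (3·11² + 12)/(2·26) ≡ 5/15. 15⁻¹ ≡ 5 (mod 37), so λ ≡ 5·5 ≡ 25.
  x = λ² - 11 - 11 = 625 - 22 ≡ 11; y = λ·(11 - 11) - 26 ≡ 11. → (11, 11)
3P: (11, 11) + (11, 26): same x and y₁ ≡ -y₂, so the sum is the point at infinity.
3P = the point at infinity, so the order is 3.

3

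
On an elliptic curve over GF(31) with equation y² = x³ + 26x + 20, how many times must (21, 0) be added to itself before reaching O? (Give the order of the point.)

2

2P: (21, 0) + (21, 0): same x and y₁ ≡ -y₂, so the sum is O.
2P = O, so the order is 2.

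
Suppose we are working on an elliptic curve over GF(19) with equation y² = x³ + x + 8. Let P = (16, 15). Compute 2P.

tangent at (16, 15): λ = (3·16² + 1)/(2·15) ≡ 9/11. 11⁻¹ ≡ 7 (mod 19) since 11·7 = 77 ≡ 1, so λ ≡ 9·7 ≡ 6.
  x = λ² - 16 - 16 = 36 - 32 ≡ 4; y = λ·(16 - 4) - 15 ≡ 0. → (4, 0)

(4, 0)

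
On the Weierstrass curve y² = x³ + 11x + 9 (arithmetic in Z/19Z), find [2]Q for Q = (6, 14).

tangent at (6, 14): λ = (3·6² + 11)/(2·14) ≡ 5/9. 9⁻¹ ≡ 17 (mod 19), so λ ≡ 5·17 ≡ 9.
  x = λ² - 6 - 6 = 81 - 12 ≡ 12; y = λ·(6 - 12) - 14 ≡ 8. → (12, 8)

(12, 8)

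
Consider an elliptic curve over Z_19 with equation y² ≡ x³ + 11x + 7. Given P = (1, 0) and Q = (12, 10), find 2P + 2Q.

(12, 9)

First 2P:
Repeated addition: build up to 2P.
2P: (1, 0) + (1, 0): same x and y₁ ≡ -y₂, so the sum is 𝒪.
2P = 𝒪.
Next 2Q:
Repeated addition: build up to 2Q.
2Q: tangent at (12, 10): λ = (3·12² + 11)/(2·10) ≡ 6/1. 1⁻¹ ≡ 1 (mod 19), so λ ≡ 6·1 ≡ 6.
  x = λ² - 12 - 12 = 36 - 24 ≡ 12; y = λ·(12 - 12) - 10 ≡ 9. → (12, 9)
2Q = (12, 9).
Finally 2P + 2Q:
𝒪 + (12, 9) = (12, 9) (identity).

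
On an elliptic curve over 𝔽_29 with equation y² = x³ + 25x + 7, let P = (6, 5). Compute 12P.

(21, 7)

Repeated addition: build up to 12P.
2P: tangent at (6, 5): λ = (3·6² + 25)/(2·5) ≡ 17/10. 10⁻¹ ≡ 3 (mod 29), so λ ≡ 17·3 ≡ 22.
  x = λ² - 6 - 6 = 484 - 12 ≡ 8; y = λ·(6 - 8) - 5 ≡ 9. → (8, 9)
3P: (8, 9) + (6, 5). λ = (5 - 9)/(6 - 8) ≡ 25/27 mod 29. 27⁻¹ ≡ 14 (mod 29) since 27·14 = 378 ≡ 1, so λ ≡ 2.
  x = λ² - 8 - 6 = 4 - 14 ≡ 19; y = λ·(8 - 19) - 9 ≡ 27. → (19, 27)
4P: (19, 27) + (6, 5). λ = (5 - 27)/(6 - 19) ≡ 7/16 mod 29. 16⁻¹ ≡ 20 (mod 29), so λ ≡ 24.
  x = λ² - 19 - 6 = 576 - 25 ≡ 0; y = λ·(19 - 0) - 27 ≡ 23. → (0, 23)
5P: (0, 23) + (6, 5). λ = (5 - 23)/(6 - 0) ≡ 11/6 mod 29. 6⁻¹ ≡ 5 (mod 29) since 6·5 = 30 ≡ 1, so λ ≡ 26.
  x = λ² - 0 - 6 = 676 - 6 ≡ 3; y = λ·(0 - 3) - 23 ≡ 15. → (3, 15)
6P: (3, 15) + (6, 5). λ = (5 - 15)/(6 - 3) ≡ 19/3 mod 29. 3⁻¹ ≡ 10 (mod 29), so λ ≡ 16.
  x = λ² - 3 - 6 = 256 - 9 ≡ 15; y = λ·(3 - 15) - 15 ≡ 25. → (15, 25)
7P: (15, 25) + (6, 5). λ = (5 - 25)/(6 - 15) ≡ 9/20 mod 29. 20⁻¹ ≡ 16 (mod 29), so λ ≡ 28.
  x = λ² - 15 - 6 = 784 - 21 ≡ 9; y = λ·(15 - 9) - 25 ≡ 27. → (9, 27)
8P: (9, 27) + (6, 5). λ = (5 - 27)/(6 - 9) ≡ 7/26 mod 29. 26⁻¹ ≡ 19 (mod 29) since 26·19 = 494 ≡ 1, so λ ≡ 17.
  x = λ² - 9 - 6 = 289 - 15 ≡ 13; y = λ·(9 - 13) - 27 ≡ 21. → (13, 21)
9P: (13, 21) + (6, 5). λ = (5 - 21)/(6 - 13) ≡ 13/22 mod 29. 22⁻¹ ≡ 4 (mod 29), so λ ≡ 23.
  x = λ² - 13 - 6 = 529 - 19 ≡ 17; y = λ·(13 - 17) - 21 ≡ 3. → (17, 3)
10P: (17, 3) + (6, 5). λ = (5 - 3)/(6 - 17) ≡ 2/18 mod 29. 18⁻¹ ≡ 21 (mod 29), so λ ≡ 13.
  x = λ² - 17 - 6 = 169 - 23 ≡ 1; y = λ·(17 - 1) - 3 ≡ 2. → (1, 2)
11P: (1, 2) + (6, 5). λ = (5 - 2)/(6 - 1) ≡ 3/5 mod 29. 5⁻¹ ≡ 6 (mod 29) since 5·6 = 30 ≡ 1, so λ ≡ 18.
  x = λ² - 1 - 6 = 324 - 7 ≡ 27; y = λ·(1 - 27) - 2 ≡ 23. → (27, 23)
12P: (27, 23) + (6, 5). λ = (5 - 23)/(6 - 27) ≡ 11/8 mod 29. 8⁻¹ ≡ 11 (mod 29), so λ ≡ 5.
  x = λ² - 27 - 6 = 25 - 33 ≡ 21; y = λ·(27 - 21) - 23 ≡ 7. → (21, 7)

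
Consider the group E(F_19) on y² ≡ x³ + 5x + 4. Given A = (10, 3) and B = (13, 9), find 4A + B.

First 4A:
Repeated addition: build up to 4A.
2A: tangent at (10, 3): λ = (3·10² + 5)/(2·3) ≡ 1/6. 6⁻¹ ≡ 16 (mod 19) since 6·16 = 96 ≡ 1, so λ ≡ 1·16 ≡ 16.
  x = λ² - 10 - 10 = 256 - 20 ≡ 8; y = λ·(10 - 8) - 3 ≡ 10. → (8, 10)
3A: (8, 10) + (10, 3). λ = (3 - 10)/(10 - 8) ≡ 12/2 mod 19. 2⁻¹ ≡ 10 (mod 19), so λ ≡ 6.
  x = λ² - 8 - 10 = 36 - 18 ≡ 18; y = λ·(8 - 18) - 10 ≡ 6. → (18, 6)
4A: (18, 6) + (10, 3). λ = (3 - 6)/(10 - 18) ≡ 16/11 mod 19. 11⁻¹ ≡ 7 (mod 19) since 11·7 = 77 ≡ 1, so λ ≡ 17.
  x = λ² - 18 - 10 = 289 - 28 ≡ 14; y = λ·(18 - 14) - 6 ≡ 5. → (14, 5)
4A = (14, 5).
Finally 4A + B:
(14, 5) + (13, 9). λ = (9 - 5)/(13 - 14) ≡ 4/18 mod 19. 18⁻¹ ≡ 18 (mod 19), so λ ≡ 15.
  x = λ² - 14 - 13 = 225 - 27 ≡ 8; y = λ·(14 - 8) - 5 ≡ 9. → (8, 9)

(8, 9)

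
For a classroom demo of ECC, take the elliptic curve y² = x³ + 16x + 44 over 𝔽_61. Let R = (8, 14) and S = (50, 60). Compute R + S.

(8, 14) + (50, 60). λ = (60 - 14)/(50 - 8) ≡ 46/42 mod 61. 42⁻¹ ≡ 16 (mod 61), so λ ≡ 4.
  x = λ² - 8 - 50 = 16 - 58 ≡ 19; y = λ·(8 - 19) - 14 ≡ 3. → (19, 3)

(19, 3)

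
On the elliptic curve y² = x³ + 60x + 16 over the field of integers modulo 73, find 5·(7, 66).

(5, 21)

Write Q = (7, 66).
Double-and-add on 5 = (101)₂. Start with Q = (7, 66) for the leading 1-bit.
double: tangent at (7, 66): λ = (3·7² + 60)/(2·66) ≡ 61/59. 59⁻¹ ≡ 26 (mod 73) since 59·26 = 1534 ≡ 1, so λ ≡ 61·26 ≡ 53.
  x = λ² - 7 - 7 = 2809 - 14 ≡ 21; y = λ·(7 - 21) - 66 ≡ 68. → (21, 68)
double: tangent at (21, 68): λ = (3·21² + 60)/(2·68) ≡ 69/63. 63⁻¹ ≡ 51 (mod 73), so λ ≡ 69·51 ≡ 15.
  x = λ² - 21 - 21 = 225 - 42 ≡ 37; y = λ·(21 - 37) - 68 ≡ 57. → (37, 57)
add Q: (37, 57) + (7, 66). λ = (66 - 57)/(7 - 37) ≡ 9/43 mod 73. 43⁻¹ ≡ 17 (mod 73), so λ ≡ 7.
  x = λ² - 37 - 7 = 49 - 44 ≡ 5; y = λ·(37 - 5) - 57 ≡ 21. → (5, 21)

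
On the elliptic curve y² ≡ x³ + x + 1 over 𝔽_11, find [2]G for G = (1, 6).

tangent at (1, 6): λ = (3·1² + 1)/(2·6) ≡ 4/1. 1⁻¹ ≡ 1 (mod 11), so λ ≡ 4·1 ≡ 4.
  x = λ² - 1 - 1 = 16 - 2 ≡ 3; y = λ·(1 - 3) - 6 ≡ 8. → (3, 8)

(3, 8)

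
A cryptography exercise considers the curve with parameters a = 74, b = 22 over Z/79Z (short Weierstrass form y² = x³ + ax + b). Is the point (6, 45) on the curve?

y² = 45² ≡ 50; x³ + 74x + 22 = 682 ≡ 50 (mod 79). 50 = 50.

yes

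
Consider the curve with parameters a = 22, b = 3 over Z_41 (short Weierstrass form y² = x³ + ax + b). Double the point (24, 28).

tangent at (24, 28): λ = (3·24² + 22)/(2·28) ≡ 28/15. 15⁻¹ ≡ 11 (mod 41) since 15·11 = 165 ≡ 1, so λ ≡ 28·11 ≡ 21.
  x = λ² - 24 - 24 = 441 - 48 ≡ 24; y = λ·(24 - 24) - 28 ≡ 13. → (24, 13)

(24, 13)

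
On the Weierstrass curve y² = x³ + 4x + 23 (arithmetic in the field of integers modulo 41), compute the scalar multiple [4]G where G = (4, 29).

(0, 33)

Repeated addition: build up to 4G.
2G: tangent at (4, 29): λ = (3·4² + 4)/(2·29) ≡ 11/17. 17⁻¹ ≡ 29 (mod 41), so λ ≡ 11·29 ≡ 32.
  x = λ² - 4 - 4 = 1024 - 8 ≡ 32; y = λ·(4 - 32) - 29 ≡ 18. → (32, 18)
3G: (32, 18) + (4, 29). λ = (29 - 18)/(4 - 32) ≡ 11/13 mod 41. 13⁻¹ ≡ 19 (mod 41), so λ ≡ 4.
  x = λ² - 32 - 4 = 16 - 36 ≡ 21; y = λ·(32 - 21) - 18 ≡ 26. → (21, 26)
4G: (21, 26) + (4, 29). λ = (29 - 26)/(4 - 21) ≡ 3/24 mod 41. 24⁻¹ ≡ 12 (mod 41) since 24·12 = 288 ≡ 1, so λ ≡ 36.
  x = λ² - 21 - 4 = 1296 - 25 ≡ 0; y = λ·(21 - 0) - 26 ≡ 33. → (0, 33)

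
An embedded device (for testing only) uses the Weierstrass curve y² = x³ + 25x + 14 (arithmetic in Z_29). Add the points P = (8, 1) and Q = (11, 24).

(14, 11)

(8, 1) + (11, 24). λ = (24 - 1)/(11 - 8) ≡ 23/3 mod 29. 3⁻¹ ≡ 10 (mod 29) since 3·10 = 30 ≡ 1, so λ ≡ 27.
  x = λ² - 8 - 11 = 729 - 19 ≡ 14; y = λ·(8 - 14) - 1 ≡ 11. → (14, 11)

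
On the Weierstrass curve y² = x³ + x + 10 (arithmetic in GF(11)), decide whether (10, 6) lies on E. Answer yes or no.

no

y² = 6² ≡ 3; x³ + 1x + 10 = 1020 ≡ 8 (mod 11). 3 ≠ 8.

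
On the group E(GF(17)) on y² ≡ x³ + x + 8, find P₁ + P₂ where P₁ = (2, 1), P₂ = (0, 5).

(2, 16)

(2, 1) + (0, 5). λ = (5 - 1)/(0 - 2) ≡ 4/15 mod 17. 15⁻¹ ≡ 8 (mod 17) since 15·8 = 120 ≡ 1, so λ ≡ 15.
  x = λ² - 2 - 0 = 225 - 2 ≡ 2; y = λ·(2 - 2) - 1 ≡ 16. → (2, 16)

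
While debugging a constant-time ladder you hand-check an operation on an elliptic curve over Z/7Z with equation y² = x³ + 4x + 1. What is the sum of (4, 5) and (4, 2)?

O

The two points share x = 4 and their y-coordinates satisfy 5 + 2 ≡ 0 (mod 7), so they are inverses. Their sum is the point at infinity.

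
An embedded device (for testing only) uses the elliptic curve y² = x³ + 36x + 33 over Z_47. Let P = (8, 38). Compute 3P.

Repeated addition: build up to 3P.
2P: tangent at (8, 38): λ = (3·8² + 36)/(2·38) ≡ 40/29. 29⁻¹ ≡ 13 (mod 47), so λ ≡ 40·13 ≡ 3.
  x = λ² - 8 - 8 = 9 - 16 ≡ 40; y = λ·(8 - 40) - 38 ≡ 7. → (40, 7)
3P: (40, 7) + (8, 38). λ = (38 - 7)/(8 - 40) ≡ 31/15 mod 47. 15⁻¹ ≡ 22 (mod 47), so λ ≡ 24.
  x = λ² - 40 - 8 = 576 - 48 ≡ 11; y = λ·(40 - 11) - 7 ≡ 31. → (11, 31)

(11, 31)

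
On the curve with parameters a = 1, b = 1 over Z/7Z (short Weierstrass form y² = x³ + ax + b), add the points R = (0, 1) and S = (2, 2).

(0, 6)

(0, 1) + (2, 2). λ = (2 - 1)/(2 - 0) ≡ 1/2 mod 7. 2⁻¹ ≡ 4 (mod 7), so λ ≡ 4.
  x = λ² - 0 - 2 = 16 - 2 ≡ 0; y = λ·(0 - 0) - 1 ≡ 6. → (0, 6)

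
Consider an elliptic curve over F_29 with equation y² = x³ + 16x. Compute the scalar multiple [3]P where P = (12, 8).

(18, 28)

Repeated addition: build up to 3P.
2P: tangent at (12, 8): λ = (3·12² + 16)/(2·8) ≡ 13/16. 16⁻¹ ≡ 20 (mod 29) since 16·20 = 320 ≡ 1, so λ ≡ 13·20 ≡ 28.
  x = λ² - 12 - 12 = 784 - 24 ≡ 6; y = λ·(12 - 6) - 8 ≡ 15. → (6, 15)
3P: (6, 15) + (12, 8). λ = (8 - 15)/(12 - 6) ≡ 22/6 mod 29. 6⁻¹ ≡ 5 (mod 29) since 6·5 = 30 ≡ 1, so λ ≡ 23.
  x = λ² - 6 - 12 = 529 - 18 ≡ 18; y = λ·(6 - 18) - 15 ≡ 28. → (18, 28)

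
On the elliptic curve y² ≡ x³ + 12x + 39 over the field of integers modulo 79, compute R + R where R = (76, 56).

tangent at (76, 56): λ = (3·76² + 12)/(2·56) ≡ 39/33. 33⁻¹ ≡ 12 (mod 79) since 33·12 = 396 ≡ 1, so λ ≡ 39·12 ≡ 73.
  x = λ² - 76 - 76 = 5329 - 152 ≡ 42; y = λ·(76 - 42) - 56 ≡ 56. → (42, 56)

(42, 56)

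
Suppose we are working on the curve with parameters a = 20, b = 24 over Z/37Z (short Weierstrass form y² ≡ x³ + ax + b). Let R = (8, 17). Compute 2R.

tangent at (8, 17): λ = (3·8² + 20)/(2·17) ≡ 27/34. 34⁻¹ ≡ 12 (mod 37) since 34·12 = 408 ≡ 1, so λ ≡ 27·12 ≡ 28.
  x = λ² - 8 - 8 = 784 - 16 ≡ 28; y = λ·(8 - 28) - 17 ≡ 15. → (28, 15)

(28, 15)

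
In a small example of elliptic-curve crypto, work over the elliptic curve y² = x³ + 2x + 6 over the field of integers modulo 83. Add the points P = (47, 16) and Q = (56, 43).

(47, 16) + (56, 43). λ = (43 - 16)/(56 - 47) ≡ 27/9 mod 83. 9⁻¹ ≡ 37 (mod 83), so λ ≡ 3.
  x = λ² - 47 - 56 = 9 - 103 ≡ 72; y = λ·(47 - 72) - 16 ≡ 75. → (72, 75)

(72, 75)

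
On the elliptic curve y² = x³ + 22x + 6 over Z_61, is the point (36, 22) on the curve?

yes

y² = 22² ≡ 57; x³ + 22x + 6 = 47454 ≡ 57 (mod 61). 57 = 57.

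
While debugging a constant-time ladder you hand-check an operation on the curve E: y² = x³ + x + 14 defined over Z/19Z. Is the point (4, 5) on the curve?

y² = 5² ≡ 6; x³ + 1x + 14 = 82 ≡ 6 (mod 19). 6 = 6.

yes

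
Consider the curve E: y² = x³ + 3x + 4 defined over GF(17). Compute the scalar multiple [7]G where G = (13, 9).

Repeated addition: build up to 7G.
2G: tangent at (13, 9): λ = (3·13² + 3)/(2·9) ≡ 0/1. 1⁻¹ ≡ 1 (mod 17), so λ ≡ 0·1 ≡ 0.
  x = λ² - 13 - 13 = 0 - 26 ≡ 8; y = λ·(13 - 8) - 9 ≡ 8. → (8, 8)
3G: (8, 8) + (13, 9). λ = (9 - 8)/(13 - 8) ≡ 1/5 mod 17. 5⁻¹ ≡ 7 (mod 17), so λ ≡ 7.
  x = λ² - 8 - 13 = 49 - 21 ≡ 11; y = λ·(8 - 11) - 8 ≡ 5. → (11, 5)
4G: (11, 5) + (13, 9). λ = (9 - 5)/(13 - 11) ≡ 4/2 mod 17. 2⁻¹ ≡ 9 (mod 17), so λ ≡ 2.
  x = λ² - 11 - 13 = 4 - 24 ≡ 14; y = λ·(11 - 14) - 5 ≡ 6. → (14, 6)
5G: (14, 6) + (13, 9). λ = (9 - 6)/(13 - 14) ≡ 3/16 mod 17. 16⁻¹ ≡ 16 (mod 17), so λ ≡ 14.
  x = λ² - 14 - 13 = 196 - 27 ≡ 16; y = λ·(14 - 16) - 6 ≡ 0. → (16, 0)
6G: (16, 0) + (13, 9). λ = (9 - 0)/(13 - 16) ≡ 9/14 mod 17. 14⁻¹ ≡ 11 (mod 17), so λ ≡ 14.
  x = λ² - 16 - 13 = 196 - 29 ≡ 14; y = λ·(16 - 14) - 0 ≡ 11. → (14, 11)
7G: (14, 11) + (13, 9). λ = (9 - 11)/(13 - 14) ≡ 15/16 mod 17. 16⁻¹ ≡ 16 (mod 17), so λ ≡ 2.
  x = λ² - 14 - 13 = 4 - 27 ≡ 11; y = λ·(14 - 11) - 11 ≡ 12. → (11, 12)

(11, 12)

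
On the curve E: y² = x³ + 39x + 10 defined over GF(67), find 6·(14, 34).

Write G = (14, 34).
Double-and-add on 6 = (110)₂. Start with G = (14, 34) for the leading 1-bit.
double: tangent at (14, 34): λ = (3·14² + 39)/(2·34) ≡ 24/1. 1⁻¹ ≡ 1 (mod 67) since 1·1 = 1 ≡ 1, so λ ≡ 24·1 ≡ 24.
  x = λ² - 14 - 14 = 576 - 28 ≡ 12; y = λ·(14 - 12) - 34 ≡ 14. → (12, 14)
add G: (12, 14) + (14, 34). λ = (34 - 14)/(14 - 12) ≡ 20/2 mod 67. 2⁻¹ ≡ 34 (mod 67), so λ ≡ 10.
  x = λ² - 12 - 14 = 100 - 26 ≡ 7; y = λ·(12 - 7) - 14 ≡ 36. → (7, 36)
double: tangent at (7, 36): λ = (3·7² + 39)/(2·36) ≡ 52/5. 5⁻¹ ≡ 27 (mod 67), so λ ≡ 52·27 ≡ 64.
  x = λ² - 7 - 7 = 4096 - 14 ≡ 62; y = λ·(7 - 62) - 36 ≡ 62. → (62, 62)

(62, 62)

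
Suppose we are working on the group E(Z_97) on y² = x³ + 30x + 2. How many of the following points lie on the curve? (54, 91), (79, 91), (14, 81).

1

(54, 91): 91² ≡ 36, rhs ≡ 6 → off.
(79, 91): 91² ≡ 36, rhs ≡ 32 → off.
(14, 81): 81² ≡ 62, rhs ≡ 62 → on.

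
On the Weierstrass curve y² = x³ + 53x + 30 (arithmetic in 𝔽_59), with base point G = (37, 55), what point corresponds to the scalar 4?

(33, 30)

Double-and-add on 4 = (100)₂. Start with G = (37, 55) for the leading 1-bit.
double: tangent at (37, 55): λ = (3·37² + 53)/(2·55) ≡ 30/51. 51⁻¹ ≡ 22 (mod 59), so λ ≡ 30·22 ≡ 11.
  x = λ² - 37 - 37 = 121 - 74 ≡ 47; y = λ·(37 - 47) - 55 ≡ 12. → (47, 12)
double: tangent at (47, 12): λ = (3·47² + 53)/(2·12) ≡ 13/24. 24⁻¹ ≡ 32 (mod 59), so λ ≡ 13·32 ≡ 3.
  x = λ² - 47 - 47 = 9 - 94 ≡ 33; y = λ·(47 - 33) - 12 ≡ 30. → (33, 30)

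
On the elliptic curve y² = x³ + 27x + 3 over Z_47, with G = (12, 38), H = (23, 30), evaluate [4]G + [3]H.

First 4G:
Repeated addition: build up to 4G.
2G: tangent at (12, 38): λ = (3·12² + 27)/(2·38) ≡ 36/29. 29⁻¹ ≡ 13 (mod 47), so λ ≡ 36·13 ≡ 45.
  x = λ² - 12 - 12 = 2025 - 24 ≡ 27; y = λ·(12 - 27) - 38 ≡ 39. → (27, 39)
3G: (27, 39) + (12, 38). λ = (38 - 39)/(12 - 27) ≡ 46/32 mod 47. 32⁻¹ ≡ 25 (mod 47) since 32·25 = 800 ≡ 1, so λ ≡ 22.
  x = λ² - 27 - 12 = 484 - 39 ≡ 22; y = λ·(27 - 22) - 39 ≡ 24. → (22, 24)
4G: (22, 24) + (12, 38). λ = (38 - 24)/(12 - 22) ≡ 14/37 mod 47. 37⁻¹ ≡ 14 (mod 47), so λ ≡ 8.
  x = λ² - 22 - 12 = 64 - 34 ≡ 30; y = λ·(22 - 30) - 24 ≡ 6. → (30, 6)
4G = (30, 6).
Next 3H:
Repeated addition: build up to 3H.
2H: tangent at (23, 30): λ = (3·23² + 27)/(2·30) ≡ 16/13. 13⁻¹ ≡ 29 (mod 47), so λ ≡ 16·29 ≡ 41.
  x = λ² - 23 - 23 = 1681 - 46 ≡ 37; y = λ·(23 - 37) - 30 ≡ 7. → (37, 7)
3H: (37, 7) + (23, 30). λ = (30 - 7)/(23 - 37) ≡ 23/33 mod 47. 33⁻¹ ≡ 10 (mod 47) since 33·10 = 330 ≡ 1, so λ ≡ 42.
  x = λ² - 37 - 23 = 1764 - 60 ≡ 12; y = λ·(37 - 12) - 7 ≡ 9. → (12, 9)
3H = (12, 9).
Finally 4G + 3H:
(30, 6) + (12, 9). λ = (9 - 6)/(12 - 30) ≡ 3/29 mod 47. 29⁻¹ ≡ 13 (mod 47), so λ ≡ 39.
  x = λ² - 30 - 12 = 1521 - 42 ≡ 22; y = λ·(30 - 22) - 6 ≡ 24. → (22, 24)

(22, 24)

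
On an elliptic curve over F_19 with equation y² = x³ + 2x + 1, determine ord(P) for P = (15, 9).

2P: tangent at (15, 9): λ = (3·15² + 2)/(2·9) ≡ 12/18. 18⁻¹ ≡ 18 (mod 19), so λ ≡ 12·18 ≡ 7.
  x = λ² - 15 - 15 = 49 - 30 ≡ 0; y = λ·(15 - 0) - 9 ≡ 1. → (0, 1)
3P: (0, 1) + (15, 9). λ = (9 - 1)/(15 - 0) ≡ 8/15 mod 19. 15⁻¹ ≡ 14 (mod 19), so λ ≡ 17.
  x = λ² - 0 - 15 = 289 - 15 ≡ 8; y = λ·(0 - 8) - 1 ≡ 15. → (8, 15)
4P: (8, 15) + (15, 9). λ = (9 - 15)/(15 - 8) ≡ 13/7 mod 19. 7⁻¹ ≡ 11 (mod 19), so λ ≡ 10.
  x = λ² - 8 - 15 = 100 - 23 ≡ 1; y = λ·(8 - 1) - 15 ≡ 17. → (1, 17)
5P: (1, 17) + (15, 9). λ = (9 - 17)/(15 - 1) ≡ 11/14 mod 19. 14⁻¹ ≡ 15 (mod 19), so λ ≡ 13.
  x = λ² - 1 - 15 = 169 - 16 ≡ 1; y = λ·(1 - 1) - 17 ≡ 2. → (1, 2)
6P: (1, 2) + (15, 9). λ = (9 - 2)/(15 - 1) ≡ 7/14 mod 19. 14⁻¹ ≡ 15 (mod 19), so λ ≡ 10.
  x = λ² - 1 - 15 = 100 - 16 ≡ 8; y = λ·(1 - 8) - 2 ≡ 4. → (8, 4)
7P: (8, 4) + (15, 9). λ = (9 - 4)/(15 - 8) ≡ 5/7 mod 19. 7⁻¹ ≡ 11 (mod 19) since 7·11 = 77 ≡ 1, so λ ≡ 17.
  x = λ² - 8 - 15 = 289 - 23 ≡ 0; y = λ·(8 - 0) - 4 ≡ 18. → (0, 18)
8P: (0, 18) + (15, 9). λ = (9 - 18)/(15 - 0) ≡ 10/15 mod 19. 15⁻¹ ≡ 14 (mod 19), so λ ≡ 7.
  x = λ² - 0 - 15 = 49 - 15 ≡ 15; y = λ·(0 - 15) - 18 ≡ 10. → (15, 10)
9P: (15, 10) + (15, 9): same x and y₁ ≡ -y₂, so the sum is O.
9P = O, so the order is 9.

9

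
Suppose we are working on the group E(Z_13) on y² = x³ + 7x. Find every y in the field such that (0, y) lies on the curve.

x³ + 7x + 0 = 0 ≡ 0 (mod 13).
Only y = 0 satisfies y² ≡ 0.

0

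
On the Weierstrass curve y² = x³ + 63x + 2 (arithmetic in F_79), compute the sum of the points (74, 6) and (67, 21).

(49, 42)

(74, 6) + (67, 21). λ = (21 - 6)/(67 - 74) ≡ 15/72 mod 79. 72⁻¹ ≡ 45 (mod 79) since 72·45 = 3240 ≡ 1, so λ ≡ 43.
  x = λ² - 74 - 67 = 1849 - 141 ≡ 49; y = λ·(74 - 49) - 6 ≡ 42. → (49, 42)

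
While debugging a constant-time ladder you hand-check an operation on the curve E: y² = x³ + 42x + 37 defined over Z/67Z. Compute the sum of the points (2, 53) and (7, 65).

(45, 18)

(2, 53) + (7, 65). λ = (65 - 53)/(7 - 2) ≡ 12/5 mod 67. 5⁻¹ ≡ 27 (mod 67), so λ ≡ 56.
  x = λ² - 2 - 7 = 3136 - 9 ≡ 45; y = λ·(2 - 45) - 53 ≡ 18. → (45, 18)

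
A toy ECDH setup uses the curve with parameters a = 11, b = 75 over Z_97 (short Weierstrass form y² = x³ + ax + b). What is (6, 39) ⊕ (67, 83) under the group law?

(6, 39) + (67, 83). λ = (83 - 39)/(67 - 6) ≡ 44/61 mod 97. 61⁻¹ ≡ 35 (mod 97), so λ ≡ 85.
  x = λ² - 6 - 67 = 7225 - 73 ≡ 71; y = λ·(6 - 71) - 39 ≡ 62. → (71, 62)

(71, 62)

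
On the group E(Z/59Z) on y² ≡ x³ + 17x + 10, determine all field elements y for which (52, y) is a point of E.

x³ + 17x + 10 = 141502 ≡ 20 (mod 59).
Square roots of 20 mod 59: 16 and 43 (since 16² = 256 ≡ 20).

16, 43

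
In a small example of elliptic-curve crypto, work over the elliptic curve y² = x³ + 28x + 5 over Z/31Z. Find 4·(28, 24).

(22, 27)

Write P = (28, 24).
Repeated addition: build up to 4P.
2P: tangent at (28, 24): λ = (3·28² + 28)/(2·24) ≡ 24/17. 17⁻¹ ≡ 11 (mod 31), so λ ≡ 24·11 ≡ 16.
  x = λ² - 28 - 28 = 256 - 56 ≡ 14; y = λ·(28 - 14) - 24 ≡ 14. → (14, 14)
3P: (14, 14) + (28, 24). λ = (24 - 14)/(28 - 14) ≡ 10/14 mod 31. 14⁻¹ ≡ 20 (mod 31) since 14·20 = 280 ≡ 1, so λ ≡ 14.
  x = λ² - 14 - 28 = 196 - 42 ≡ 30; y = λ·(14 - 30) - 14 ≡ 10. → (30, 10)
4P: (30, 10) + (28, 24). λ = (24 - 10)/(28 - 30) ≡ 14/29 mod 31. 29⁻¹ ≡ 15 (mod 31), so λ ≡ 24.
  x = λ² - 30 - 28 = 576 - 58 ≡ 22; y = λ·(30 - 22) - 10 ≡ 27. → (22, 27)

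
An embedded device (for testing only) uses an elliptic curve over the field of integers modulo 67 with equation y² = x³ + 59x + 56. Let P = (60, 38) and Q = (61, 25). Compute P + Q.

(60, 38) + (61, 25). λ = (25 - 38)/(61 - 60) ≡ 54/1 mod 67. 1⁻¹ ≡ 1 (mod 67) since 1·1 = 1 ≡ 1, so λ ≡ 54.
  x = λ² - 60 - 61 = 2916 - 121 ≡ 48; y = λ·(60 - 48) - 38 ≡ 7. → (48, 7)

(48, 7)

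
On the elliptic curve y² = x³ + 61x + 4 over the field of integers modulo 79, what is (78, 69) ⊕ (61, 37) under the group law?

(63, 15)

(78, 69) + (61, 37). λ = (37 - 69)/(61 - 78) ≡ 47/62 mod 79. 62⁻¹ ≡ 65 (mod 79) since 62·65 = 4030 ≡ 1, so λ ≡ 53.
  x = λ² - 78 - 61 = 2809 - 139 ≡ 63; y = λ·(78 - 63) - 69 ≡ 15. → (63, 15)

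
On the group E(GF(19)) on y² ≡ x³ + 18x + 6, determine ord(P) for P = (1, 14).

2P: tangent at (1, 14): λ = (3·1² + 18)/(2·14) ≡ 2/9. 9⁻¹ ≡ 17 (mod 19), so λ ≡ 2·17 ≡ 15.
  x = λ² - 1 - 1 = 225 - 2 ≡ 14; y = λ·(1 - 14) - 14 ≡ 0. → (14, 0)
3P: (14, 0) + (1, 14). λ = (14 - 0)/(1 - 14) ≡ 14/6 mod 19. 6⁻¹ ≡ 16 (mod 19), so λ ≡ 15.
  x = λ² - 14 - 1 = 225 - 15 ≡ 1; y = λ·(14 - 1) - 0 ≡ 5. → (1, 5)
4P: (1, 5) + (1, 14): same x and y₁ ≡ -y₂, so the sum is the point at infinity.
4P = the point at infinity, so the order is 4.

4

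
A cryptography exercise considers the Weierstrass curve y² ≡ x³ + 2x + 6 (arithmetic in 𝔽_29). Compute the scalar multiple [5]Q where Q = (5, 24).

Repeated addition: build up to 5Q.
2Q: tangent at (5, 24): λ = (3·5² + 2)/(2·24) ≡ 19/19. 19⁻¹ ≡ 26 (mod 29), so λ ≡ 19·26 ≡ 1.
  x = λ² - 5 - 5 = 1 - 10 ≡ 20; y = λ·(5 - 20) - 24 ≡ 19. → (20, 19)
3Q: (20, 19) + (5, 24). λ = (24 - 19)/(5 - 20) ≡ 5/14 mod 29. 14⁻¹ ≡ 27 (mod 29), so λ ≡ 19.
  x = λ² - 20 - 5 = 361 - 25 ≡ 17; y = λ·(20 - 17) - 19 ≡ 9. → (17, 9)
4Q: (17, 9) + (5, 24). λ = (24 - 9)/(5 - 17) ≡ 15/17 mod 29. 17⁻¹ ≡ 12 (mod 29) since 17·12 = 204 ≡ 1, so λ ≡ 6.
  x = λ² - 17 - 5 = 36 - 22 ≡ 14; y = λ·(17 - 14) - 9 ≡ 9. → (14, 9)
5Q: (14, 9) + (5, 24). λ = (24 - 9)/(5 - 14) ≡ 15/20 mod 29. 20⁻¹ ≡ 16 (mod 29), so λ ≡ 8.
  x = λ² - 14 - 5 = 64 - 19 ≡ 16; y = λ·(14 - 16) - 9 ≡ 4. → (16, 4)

(16, 4)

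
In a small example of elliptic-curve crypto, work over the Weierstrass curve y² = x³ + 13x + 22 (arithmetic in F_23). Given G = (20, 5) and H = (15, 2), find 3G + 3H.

(4, 0)

First 3G:
Repeated addition: build up to 3G.
2G: tangent at (20, 5): λ = (3·20² + 13)/(2·5) ≡ 17/10. 10⁻¹ ≡ 7 (mod 23) since 10·7 = 70 ≡ 1, so λ ≡ 17·7 ≡ 4.
  x = λ² - 20 - 20 = 16 - 40 ≡ 22; y = λ·(20 - 22) - 5 ≡ 10. → (22, 10)
3G: (22, 10) + (20, 5). λ = (5 - 10)/(20 - 22) ≡ 18/21 mod 23. 21⁻¹ ≡ 11 (mod 23), so λ ≡ 14.
  x = λ² - 22 - 20 = 196 - 42 ≡ 16; y = λ·(22 - 16) - 10 ≡ 5. → (16, 5)
3G = (16, 5).
Next 3H:
Repeated addition: build up to 3H.
2H: tangent at (15, 2): λ = (3·15² + 13)/(2·2) ≡ 21/4. 4⁻¹ ≡ 6 (mod 23), so λ ≡ 21·6 ≡ 11.
  x = λ² - 15 - 15 = 121 - 30 ≡ 22; y = λ·(15 - 22) - 2 ≡ 13. → (22, 13)
3H: (22, 13) + (15, 2). λ = (2 - 13)/(15 - 22) ≡ 12/16 mod 23. 16⁻¹ ≡ 13 (mod 23), so λ ≡ 18.
  x = λ² - 22 - 15 = 324 - 37 ≡ 11; y = λ·(22 - 11) - 13 ≡ 1. → (11, 1)
3H = (11, 1).
Finally 3G + 3H:
(16, 5) + (11, 1). λ = (1 - 5)/(11 - 16) ≡ 19/18 mod 23. 18⁻¹ ≡ 9 (mod 23), so λ ≡ 10.
  x = λ² - 16 - 11 = 100 - 27 ≡ 4; y = λ·(16 - 4) - 5 ≡ 0. → (4, 0)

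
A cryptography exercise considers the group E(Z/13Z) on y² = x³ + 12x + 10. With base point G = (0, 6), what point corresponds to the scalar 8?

Double-and-add on 8 = (1000)₂. Start with G = (0, 6) for the leading 1-bit.
double: tangent at (0, 6): λ = (3·0² + 12)/(2·6) ≡ 12/12. 12⁻¹ ≡ 12 (mod 13), so λ ≡ 12·12 ≡ 1.
  x = λ² - 0 - 0 = 1 - 0 ≡ 1; y = λ·(0 - 1) - 6 ≡ 6. → (1, 6)
double: tangent at (1, 6): λ = (3·1² + 12)/(2·6) ≡ 2/12. 12⁻¹ ≡ 12 (mod 13) since 12·12 = 144 ≡ 1, so λ ≡ 2·12 ≡ 11.
  x = λ² - 1 - 1 = 121 - 2 ≡ 2; y = λ·(1 - 2) - 6 ≡ 9. → (2, 9)
double: tangent at (2, 9): λ = (3·2² + 12)/(2·9) ≡ 11/5. 5⁻¹ ≡ 8 (mod 13) since 5·8 = 40 ≡ 1, so λ ≡ 11·8 ≡ 10.
  x = λ² - 2 - 2 = 100 - 4 ≡ 5; y = λ·(2 - 5) - 9 ≡ 0. → (5, 0)

(5, 0)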